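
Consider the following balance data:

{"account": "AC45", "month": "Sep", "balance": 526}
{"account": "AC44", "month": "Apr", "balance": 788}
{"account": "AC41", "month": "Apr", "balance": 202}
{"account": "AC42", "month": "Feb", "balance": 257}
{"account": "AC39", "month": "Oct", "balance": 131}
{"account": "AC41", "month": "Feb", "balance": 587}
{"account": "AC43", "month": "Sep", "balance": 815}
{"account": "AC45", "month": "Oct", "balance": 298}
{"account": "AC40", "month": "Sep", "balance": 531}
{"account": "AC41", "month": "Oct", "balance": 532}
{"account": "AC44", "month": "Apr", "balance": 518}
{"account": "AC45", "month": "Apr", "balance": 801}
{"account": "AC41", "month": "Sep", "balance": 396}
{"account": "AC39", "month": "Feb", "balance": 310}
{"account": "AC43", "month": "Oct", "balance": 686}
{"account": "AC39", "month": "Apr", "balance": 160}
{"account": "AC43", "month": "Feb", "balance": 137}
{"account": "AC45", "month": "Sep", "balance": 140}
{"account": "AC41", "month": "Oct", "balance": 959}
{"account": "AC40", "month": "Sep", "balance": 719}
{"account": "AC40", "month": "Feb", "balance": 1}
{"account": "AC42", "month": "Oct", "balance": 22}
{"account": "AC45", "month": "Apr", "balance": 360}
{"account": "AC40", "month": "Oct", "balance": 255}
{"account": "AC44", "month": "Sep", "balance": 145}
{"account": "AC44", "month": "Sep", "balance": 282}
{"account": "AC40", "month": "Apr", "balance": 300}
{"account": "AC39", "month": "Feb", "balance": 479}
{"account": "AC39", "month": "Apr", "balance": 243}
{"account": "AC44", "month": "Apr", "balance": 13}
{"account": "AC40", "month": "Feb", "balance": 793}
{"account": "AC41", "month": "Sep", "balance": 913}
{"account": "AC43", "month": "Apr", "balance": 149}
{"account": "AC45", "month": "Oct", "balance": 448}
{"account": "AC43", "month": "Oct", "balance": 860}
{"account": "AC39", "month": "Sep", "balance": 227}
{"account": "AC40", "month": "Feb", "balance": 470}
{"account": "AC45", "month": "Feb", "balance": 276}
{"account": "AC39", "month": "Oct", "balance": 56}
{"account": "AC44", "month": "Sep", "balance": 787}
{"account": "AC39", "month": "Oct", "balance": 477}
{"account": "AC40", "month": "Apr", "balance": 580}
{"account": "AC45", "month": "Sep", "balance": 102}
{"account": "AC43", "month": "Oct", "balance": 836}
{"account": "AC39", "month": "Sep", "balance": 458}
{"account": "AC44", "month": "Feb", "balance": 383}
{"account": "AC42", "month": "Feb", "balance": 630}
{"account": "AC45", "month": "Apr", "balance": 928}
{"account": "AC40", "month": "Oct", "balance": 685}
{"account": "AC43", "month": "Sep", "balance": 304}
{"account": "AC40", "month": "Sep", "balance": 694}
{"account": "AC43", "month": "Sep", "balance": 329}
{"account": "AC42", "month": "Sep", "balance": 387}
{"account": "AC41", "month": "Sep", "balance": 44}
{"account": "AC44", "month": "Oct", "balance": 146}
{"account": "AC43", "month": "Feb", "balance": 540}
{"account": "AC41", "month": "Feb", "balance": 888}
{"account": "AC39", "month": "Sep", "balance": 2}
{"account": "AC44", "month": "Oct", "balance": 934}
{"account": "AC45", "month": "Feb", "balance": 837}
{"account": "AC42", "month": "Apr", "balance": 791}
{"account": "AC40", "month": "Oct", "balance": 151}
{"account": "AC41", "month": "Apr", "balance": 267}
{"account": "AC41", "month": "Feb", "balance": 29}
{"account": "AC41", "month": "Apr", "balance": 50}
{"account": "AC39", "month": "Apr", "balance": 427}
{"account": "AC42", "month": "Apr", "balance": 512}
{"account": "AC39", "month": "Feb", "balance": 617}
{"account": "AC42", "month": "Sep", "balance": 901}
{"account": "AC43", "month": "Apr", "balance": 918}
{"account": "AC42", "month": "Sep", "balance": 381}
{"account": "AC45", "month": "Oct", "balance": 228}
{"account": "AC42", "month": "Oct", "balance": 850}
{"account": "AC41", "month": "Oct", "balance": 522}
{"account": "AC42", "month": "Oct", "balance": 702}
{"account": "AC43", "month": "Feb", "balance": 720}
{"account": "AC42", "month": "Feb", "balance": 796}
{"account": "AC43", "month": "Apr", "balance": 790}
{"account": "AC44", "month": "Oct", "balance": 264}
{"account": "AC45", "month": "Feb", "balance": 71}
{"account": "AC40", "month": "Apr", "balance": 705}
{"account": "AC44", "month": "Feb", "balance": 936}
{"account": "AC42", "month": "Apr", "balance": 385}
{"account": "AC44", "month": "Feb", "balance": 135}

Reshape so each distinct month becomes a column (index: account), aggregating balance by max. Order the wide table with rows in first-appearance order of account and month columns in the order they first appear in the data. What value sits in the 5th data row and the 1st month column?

With rows in first-appearance order of account, row 5 is account=AC39. month columns in first-appearance order: Sep, Apr, Feb, Oct; column 1 is Sep.
Long rows with account=AC39, month=Sep: max(227, 458, 2) = 458.

458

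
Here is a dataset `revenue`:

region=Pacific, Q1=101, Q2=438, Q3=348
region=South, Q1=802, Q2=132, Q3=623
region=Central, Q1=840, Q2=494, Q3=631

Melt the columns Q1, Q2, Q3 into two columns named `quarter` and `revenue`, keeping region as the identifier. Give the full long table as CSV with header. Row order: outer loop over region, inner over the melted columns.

Each (region, column) pair becomes one row: 3 × 3 = 9 rows.
For example, (Pacific, Q1) → revenue=101.

region,quarter,revenue
Pacific,Q1,101
Pacific,Q2,438
Pacific,Q3,348
South,Q1,802
South,Q2,132
South,Q3,623
Central,Q1,840
Central,Q2,494
Central,Q3,631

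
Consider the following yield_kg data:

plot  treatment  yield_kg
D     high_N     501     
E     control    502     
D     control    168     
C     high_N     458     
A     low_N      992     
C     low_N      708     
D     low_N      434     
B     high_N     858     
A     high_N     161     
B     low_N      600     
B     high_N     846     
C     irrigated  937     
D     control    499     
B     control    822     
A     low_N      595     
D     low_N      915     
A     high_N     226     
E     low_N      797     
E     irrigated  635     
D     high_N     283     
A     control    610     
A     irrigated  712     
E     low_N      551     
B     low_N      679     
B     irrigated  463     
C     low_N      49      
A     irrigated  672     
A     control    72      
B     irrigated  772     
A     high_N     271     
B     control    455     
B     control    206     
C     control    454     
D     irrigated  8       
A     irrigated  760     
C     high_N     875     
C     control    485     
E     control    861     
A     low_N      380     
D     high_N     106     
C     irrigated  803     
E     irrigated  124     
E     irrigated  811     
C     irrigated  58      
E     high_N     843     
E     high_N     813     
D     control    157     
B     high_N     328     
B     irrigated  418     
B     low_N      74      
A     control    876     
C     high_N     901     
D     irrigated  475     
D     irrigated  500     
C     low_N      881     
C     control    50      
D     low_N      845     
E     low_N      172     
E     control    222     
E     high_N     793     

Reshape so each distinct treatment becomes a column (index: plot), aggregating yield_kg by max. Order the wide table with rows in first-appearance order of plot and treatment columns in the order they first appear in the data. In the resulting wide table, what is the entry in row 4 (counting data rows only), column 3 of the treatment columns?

With rows in first-appearance order of plot, row 4 is plot=A. treatment columns in first-appearance order: high_N, control, low_N, irrigated; column 3 is low_N.
Long rows with plot=A, treatment=low_N: max(992, 595, 380) = 992.

992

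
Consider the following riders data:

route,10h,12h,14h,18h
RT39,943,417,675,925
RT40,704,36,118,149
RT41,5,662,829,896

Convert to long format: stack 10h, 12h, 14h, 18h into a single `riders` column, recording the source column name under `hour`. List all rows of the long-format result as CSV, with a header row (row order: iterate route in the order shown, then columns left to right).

route,hour,riders
RT39,10h,943
RT39,12h,417
RT39,14h,675
RT39,18h,925
RT40,10h,704
RT40,12h,36
RT40,14h,118
RT40,18h,149
RT41,10h,5
RT41,12h,662
RT41,14h,829
RT41,18h,896

Each (route, column) pair becomes one row: 3 × 4 = 12 rows.
For example, (RT39, 10h) → riders=943.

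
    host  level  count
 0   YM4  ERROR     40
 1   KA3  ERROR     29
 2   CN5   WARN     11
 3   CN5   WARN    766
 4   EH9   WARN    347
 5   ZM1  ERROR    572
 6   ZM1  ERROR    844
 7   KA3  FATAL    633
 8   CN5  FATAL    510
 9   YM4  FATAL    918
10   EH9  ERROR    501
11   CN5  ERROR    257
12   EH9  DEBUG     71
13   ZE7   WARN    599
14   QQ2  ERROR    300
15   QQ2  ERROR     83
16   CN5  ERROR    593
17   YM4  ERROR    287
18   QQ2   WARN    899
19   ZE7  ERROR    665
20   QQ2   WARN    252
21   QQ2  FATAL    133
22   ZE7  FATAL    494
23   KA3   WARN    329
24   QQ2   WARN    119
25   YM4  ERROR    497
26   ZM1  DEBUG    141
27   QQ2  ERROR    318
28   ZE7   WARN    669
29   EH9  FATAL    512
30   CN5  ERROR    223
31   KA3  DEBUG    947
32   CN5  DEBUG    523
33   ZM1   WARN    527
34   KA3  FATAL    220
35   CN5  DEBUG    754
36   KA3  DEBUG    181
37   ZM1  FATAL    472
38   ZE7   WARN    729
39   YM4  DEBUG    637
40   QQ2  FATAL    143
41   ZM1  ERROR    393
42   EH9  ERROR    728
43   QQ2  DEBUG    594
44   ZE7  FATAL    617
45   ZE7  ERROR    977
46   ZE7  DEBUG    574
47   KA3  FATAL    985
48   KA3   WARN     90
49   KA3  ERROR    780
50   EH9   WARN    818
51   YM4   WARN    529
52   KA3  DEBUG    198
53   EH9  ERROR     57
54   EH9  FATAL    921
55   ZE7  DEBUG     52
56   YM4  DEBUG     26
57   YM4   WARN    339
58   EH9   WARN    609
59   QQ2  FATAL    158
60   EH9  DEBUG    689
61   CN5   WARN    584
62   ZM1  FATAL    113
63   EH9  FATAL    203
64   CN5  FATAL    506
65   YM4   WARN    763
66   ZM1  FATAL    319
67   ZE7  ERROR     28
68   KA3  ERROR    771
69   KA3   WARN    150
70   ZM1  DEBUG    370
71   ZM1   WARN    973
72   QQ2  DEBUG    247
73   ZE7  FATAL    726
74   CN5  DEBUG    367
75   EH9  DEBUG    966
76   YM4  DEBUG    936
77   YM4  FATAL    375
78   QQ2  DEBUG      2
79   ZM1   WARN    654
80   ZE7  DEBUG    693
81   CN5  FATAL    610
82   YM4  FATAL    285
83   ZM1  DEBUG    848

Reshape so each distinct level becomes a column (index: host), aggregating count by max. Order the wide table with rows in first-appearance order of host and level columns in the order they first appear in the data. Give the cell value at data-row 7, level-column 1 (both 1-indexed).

With rows in first-appearance order of host, row 7 is host=QQ2. level columns in first-appearance order: ERROR, WARN, FATAL, DEBUG; column 1 is ERROR.
Long rows with host=QQ2, level=ERROR: max(300, 83, 318) = 318.

318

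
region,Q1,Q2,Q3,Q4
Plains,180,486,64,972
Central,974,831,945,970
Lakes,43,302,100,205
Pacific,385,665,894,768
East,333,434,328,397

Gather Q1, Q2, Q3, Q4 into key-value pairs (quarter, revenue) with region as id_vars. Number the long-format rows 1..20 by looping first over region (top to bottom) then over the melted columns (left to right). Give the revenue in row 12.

205

20 rows total (5 × 4). Row 12: index ⌊(12-1)/4⌋ = 2 into region → Lakes; (12-1) mod 4 = 3 into the melted columns → Q4.
So row 12 is (Lakes, Q4, 205); revenue = 205.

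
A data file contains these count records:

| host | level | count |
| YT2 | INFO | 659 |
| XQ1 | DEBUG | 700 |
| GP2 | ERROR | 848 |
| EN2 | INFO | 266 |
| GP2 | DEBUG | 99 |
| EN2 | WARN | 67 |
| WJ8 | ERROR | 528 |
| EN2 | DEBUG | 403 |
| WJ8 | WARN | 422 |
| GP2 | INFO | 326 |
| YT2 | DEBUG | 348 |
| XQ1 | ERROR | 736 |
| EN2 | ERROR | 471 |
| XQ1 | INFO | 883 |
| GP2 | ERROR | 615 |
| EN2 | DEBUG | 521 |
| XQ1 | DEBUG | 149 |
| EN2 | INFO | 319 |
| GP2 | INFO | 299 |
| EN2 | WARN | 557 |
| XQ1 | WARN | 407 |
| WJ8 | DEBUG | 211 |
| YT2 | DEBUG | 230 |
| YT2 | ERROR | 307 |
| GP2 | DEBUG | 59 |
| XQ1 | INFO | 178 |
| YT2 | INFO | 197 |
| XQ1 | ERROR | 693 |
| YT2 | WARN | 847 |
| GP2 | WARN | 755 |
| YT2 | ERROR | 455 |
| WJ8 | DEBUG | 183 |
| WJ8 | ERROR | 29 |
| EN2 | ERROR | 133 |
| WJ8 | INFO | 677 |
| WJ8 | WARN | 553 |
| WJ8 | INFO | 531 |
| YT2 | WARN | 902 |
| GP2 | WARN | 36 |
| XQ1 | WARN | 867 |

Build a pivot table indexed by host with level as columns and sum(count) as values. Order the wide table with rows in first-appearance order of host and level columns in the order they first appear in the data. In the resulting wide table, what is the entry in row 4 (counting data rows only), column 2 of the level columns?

With rows in first-appearance order of host, row 4 is host=EN2. level columns in first-appearance order: INFO, DEBUG, ERROR, WARN; column 2 is DEBUG.
Long rows with host=EN2, level=DEBUG: 403 + 521 = 924.

924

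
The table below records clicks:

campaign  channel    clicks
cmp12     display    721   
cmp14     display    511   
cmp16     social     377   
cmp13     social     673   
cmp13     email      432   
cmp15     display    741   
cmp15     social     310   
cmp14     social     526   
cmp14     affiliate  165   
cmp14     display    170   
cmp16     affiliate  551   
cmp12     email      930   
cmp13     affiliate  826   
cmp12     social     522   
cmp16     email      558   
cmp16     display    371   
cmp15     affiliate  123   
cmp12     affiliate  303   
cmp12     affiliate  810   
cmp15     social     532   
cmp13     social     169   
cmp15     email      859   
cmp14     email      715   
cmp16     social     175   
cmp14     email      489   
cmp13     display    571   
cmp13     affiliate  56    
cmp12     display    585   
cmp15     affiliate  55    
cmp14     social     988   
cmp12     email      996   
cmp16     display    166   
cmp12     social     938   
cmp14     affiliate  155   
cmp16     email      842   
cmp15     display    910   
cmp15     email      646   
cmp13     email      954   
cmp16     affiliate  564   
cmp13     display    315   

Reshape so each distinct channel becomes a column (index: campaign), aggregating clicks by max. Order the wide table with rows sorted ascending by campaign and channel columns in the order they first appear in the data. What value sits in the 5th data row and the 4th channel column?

With rows sorted ascending by campaign, row 5 is campaign=cmp16. channel columns in first-appearance order: display, social, email, affiliate; column 4 is affiliate.
Long rows with campaign=cmp16, channel=affiliate: max(551, 564) = 564.

564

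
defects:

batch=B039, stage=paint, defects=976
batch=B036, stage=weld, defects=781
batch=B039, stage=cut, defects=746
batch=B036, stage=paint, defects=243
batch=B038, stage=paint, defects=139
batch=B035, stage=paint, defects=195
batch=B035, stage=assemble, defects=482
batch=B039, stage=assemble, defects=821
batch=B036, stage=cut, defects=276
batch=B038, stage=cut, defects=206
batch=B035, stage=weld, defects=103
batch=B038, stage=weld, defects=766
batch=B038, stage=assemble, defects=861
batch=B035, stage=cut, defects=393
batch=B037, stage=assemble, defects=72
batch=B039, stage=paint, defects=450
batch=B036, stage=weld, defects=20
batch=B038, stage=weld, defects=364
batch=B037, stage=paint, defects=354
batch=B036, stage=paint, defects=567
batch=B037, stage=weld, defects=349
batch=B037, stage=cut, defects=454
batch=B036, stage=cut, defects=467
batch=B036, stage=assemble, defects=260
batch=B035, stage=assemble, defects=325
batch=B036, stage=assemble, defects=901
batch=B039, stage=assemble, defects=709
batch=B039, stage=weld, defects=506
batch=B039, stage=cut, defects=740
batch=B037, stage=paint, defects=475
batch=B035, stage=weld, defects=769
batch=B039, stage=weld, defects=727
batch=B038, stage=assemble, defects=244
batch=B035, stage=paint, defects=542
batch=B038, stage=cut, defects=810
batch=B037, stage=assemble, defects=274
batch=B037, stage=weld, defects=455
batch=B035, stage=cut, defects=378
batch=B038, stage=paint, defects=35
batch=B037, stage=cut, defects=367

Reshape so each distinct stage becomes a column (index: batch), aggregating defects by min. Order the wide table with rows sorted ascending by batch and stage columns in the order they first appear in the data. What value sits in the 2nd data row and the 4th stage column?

With rows sorted ascending by batch, row 2 is batch=B036. stage columns in first-appearance order: paint, weld, cut, assemble; column 4 is assemble.
Long rows with batch=B036, stage=assemble: min(260, 901) = 260.

260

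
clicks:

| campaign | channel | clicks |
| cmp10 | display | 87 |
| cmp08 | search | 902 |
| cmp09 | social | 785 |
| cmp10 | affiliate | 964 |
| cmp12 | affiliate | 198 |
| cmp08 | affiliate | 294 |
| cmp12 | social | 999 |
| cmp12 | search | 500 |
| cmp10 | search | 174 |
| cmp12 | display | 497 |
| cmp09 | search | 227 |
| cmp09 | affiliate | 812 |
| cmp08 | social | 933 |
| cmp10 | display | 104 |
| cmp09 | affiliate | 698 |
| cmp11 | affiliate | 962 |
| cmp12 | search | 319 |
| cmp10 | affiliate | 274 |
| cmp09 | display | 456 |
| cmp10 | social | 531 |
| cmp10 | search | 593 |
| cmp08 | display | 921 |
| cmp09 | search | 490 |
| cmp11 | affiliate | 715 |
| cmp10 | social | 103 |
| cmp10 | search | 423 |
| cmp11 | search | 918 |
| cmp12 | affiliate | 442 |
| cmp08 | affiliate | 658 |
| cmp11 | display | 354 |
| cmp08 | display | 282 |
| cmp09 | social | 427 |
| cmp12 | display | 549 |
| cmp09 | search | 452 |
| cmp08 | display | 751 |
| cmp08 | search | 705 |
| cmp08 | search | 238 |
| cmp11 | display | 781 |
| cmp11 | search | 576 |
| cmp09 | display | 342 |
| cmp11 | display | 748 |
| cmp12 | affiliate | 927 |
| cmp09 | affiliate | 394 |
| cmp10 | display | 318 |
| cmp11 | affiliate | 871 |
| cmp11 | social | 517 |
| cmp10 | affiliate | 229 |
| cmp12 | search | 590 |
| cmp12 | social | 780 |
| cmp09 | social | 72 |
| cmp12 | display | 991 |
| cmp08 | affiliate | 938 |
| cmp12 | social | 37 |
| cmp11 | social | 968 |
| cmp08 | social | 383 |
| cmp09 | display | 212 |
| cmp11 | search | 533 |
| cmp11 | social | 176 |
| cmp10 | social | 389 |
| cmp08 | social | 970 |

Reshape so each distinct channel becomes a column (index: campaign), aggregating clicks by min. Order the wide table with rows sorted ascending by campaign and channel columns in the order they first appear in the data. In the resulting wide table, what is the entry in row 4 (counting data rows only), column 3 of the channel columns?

176

With rows sorted ascending by campaign, row 4 is campaign=cmp11. channel columns in first-appearance order: display, search, social, affiliate; column 3 is social.
Long rows with campaign=cmp11, channel=social: min(517, 968, 176) = 176.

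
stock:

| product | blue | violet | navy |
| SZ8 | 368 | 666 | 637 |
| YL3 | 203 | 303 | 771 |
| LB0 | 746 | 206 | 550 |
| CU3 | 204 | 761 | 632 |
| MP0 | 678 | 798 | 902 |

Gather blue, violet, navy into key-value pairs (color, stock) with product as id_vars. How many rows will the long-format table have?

15

5 product values × 3 melted columns = 15 rows.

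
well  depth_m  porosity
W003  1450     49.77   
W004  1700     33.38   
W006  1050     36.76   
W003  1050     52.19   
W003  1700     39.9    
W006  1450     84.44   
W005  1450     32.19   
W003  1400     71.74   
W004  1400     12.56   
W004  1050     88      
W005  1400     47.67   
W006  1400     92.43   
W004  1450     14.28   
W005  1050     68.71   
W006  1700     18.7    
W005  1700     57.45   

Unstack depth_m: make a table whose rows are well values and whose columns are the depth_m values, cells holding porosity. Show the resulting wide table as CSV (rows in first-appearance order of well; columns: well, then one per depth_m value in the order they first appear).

well,1450,1700,1050,1400
W003,49.77,39.9,52.19,71.74
W004,14.28,33.38,88,12.56
W006,84.44,18.7,36.76,92.43
W005,32.19,57.45,68.71,47.67

Columns: well plus the 4 distinct depth_m values (1450, 1700, 1050, 1400).
For example, row W003 column 1450 takes porosity=49.77 from the long row (W003, 1450).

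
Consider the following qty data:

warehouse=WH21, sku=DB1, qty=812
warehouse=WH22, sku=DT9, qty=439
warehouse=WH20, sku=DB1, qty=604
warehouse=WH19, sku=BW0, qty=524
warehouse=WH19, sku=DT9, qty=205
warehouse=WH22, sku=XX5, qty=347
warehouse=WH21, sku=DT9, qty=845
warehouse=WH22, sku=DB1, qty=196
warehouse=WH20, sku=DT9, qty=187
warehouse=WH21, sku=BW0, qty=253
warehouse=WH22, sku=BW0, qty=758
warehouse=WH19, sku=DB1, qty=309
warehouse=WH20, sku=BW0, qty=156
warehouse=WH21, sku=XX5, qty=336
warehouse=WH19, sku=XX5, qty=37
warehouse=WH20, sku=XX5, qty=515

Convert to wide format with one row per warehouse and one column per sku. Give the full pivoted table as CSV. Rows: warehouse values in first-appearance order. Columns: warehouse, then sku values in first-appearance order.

Columns: warehouse plus the 4 distinct sku values (DB1, DT9, BW0, XX5).
For example, row WH21 column DB1 takes qty=812 from the long row (WH21, DB1).

warehouse,DB1,DT9,BW0,XX5
WH21,812,845,253,336
WH22,196,439,758,347
WH20,604,187,156,515
WH19,309,205,524,37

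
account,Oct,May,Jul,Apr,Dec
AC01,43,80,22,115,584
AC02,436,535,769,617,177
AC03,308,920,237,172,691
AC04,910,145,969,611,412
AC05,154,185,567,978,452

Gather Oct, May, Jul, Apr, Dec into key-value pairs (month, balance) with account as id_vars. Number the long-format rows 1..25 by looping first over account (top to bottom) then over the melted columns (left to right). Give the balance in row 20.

25 rows total (5 × 5). Row 20: index ⌊(20-1)/5⌋ = 3 into account → AC04; (20-1) mod 5 = 4 into the melted columns → Dec.
So row 20 is (AC04, Dec, 412); balance = 412.

412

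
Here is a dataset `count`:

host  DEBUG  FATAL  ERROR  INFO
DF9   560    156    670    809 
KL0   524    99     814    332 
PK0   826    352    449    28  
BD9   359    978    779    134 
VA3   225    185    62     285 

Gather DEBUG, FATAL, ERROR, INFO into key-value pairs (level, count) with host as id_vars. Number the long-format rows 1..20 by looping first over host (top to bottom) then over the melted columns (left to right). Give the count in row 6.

99

20 rows total (5 × 4). Row 6: index ⌊(6-1)/4⌋ = 1 into host → KL0; (6-1) mod 4 = 1 into the melted columns → FATAL.
So row 6 is (KL0, FATAL, 99); count = 99.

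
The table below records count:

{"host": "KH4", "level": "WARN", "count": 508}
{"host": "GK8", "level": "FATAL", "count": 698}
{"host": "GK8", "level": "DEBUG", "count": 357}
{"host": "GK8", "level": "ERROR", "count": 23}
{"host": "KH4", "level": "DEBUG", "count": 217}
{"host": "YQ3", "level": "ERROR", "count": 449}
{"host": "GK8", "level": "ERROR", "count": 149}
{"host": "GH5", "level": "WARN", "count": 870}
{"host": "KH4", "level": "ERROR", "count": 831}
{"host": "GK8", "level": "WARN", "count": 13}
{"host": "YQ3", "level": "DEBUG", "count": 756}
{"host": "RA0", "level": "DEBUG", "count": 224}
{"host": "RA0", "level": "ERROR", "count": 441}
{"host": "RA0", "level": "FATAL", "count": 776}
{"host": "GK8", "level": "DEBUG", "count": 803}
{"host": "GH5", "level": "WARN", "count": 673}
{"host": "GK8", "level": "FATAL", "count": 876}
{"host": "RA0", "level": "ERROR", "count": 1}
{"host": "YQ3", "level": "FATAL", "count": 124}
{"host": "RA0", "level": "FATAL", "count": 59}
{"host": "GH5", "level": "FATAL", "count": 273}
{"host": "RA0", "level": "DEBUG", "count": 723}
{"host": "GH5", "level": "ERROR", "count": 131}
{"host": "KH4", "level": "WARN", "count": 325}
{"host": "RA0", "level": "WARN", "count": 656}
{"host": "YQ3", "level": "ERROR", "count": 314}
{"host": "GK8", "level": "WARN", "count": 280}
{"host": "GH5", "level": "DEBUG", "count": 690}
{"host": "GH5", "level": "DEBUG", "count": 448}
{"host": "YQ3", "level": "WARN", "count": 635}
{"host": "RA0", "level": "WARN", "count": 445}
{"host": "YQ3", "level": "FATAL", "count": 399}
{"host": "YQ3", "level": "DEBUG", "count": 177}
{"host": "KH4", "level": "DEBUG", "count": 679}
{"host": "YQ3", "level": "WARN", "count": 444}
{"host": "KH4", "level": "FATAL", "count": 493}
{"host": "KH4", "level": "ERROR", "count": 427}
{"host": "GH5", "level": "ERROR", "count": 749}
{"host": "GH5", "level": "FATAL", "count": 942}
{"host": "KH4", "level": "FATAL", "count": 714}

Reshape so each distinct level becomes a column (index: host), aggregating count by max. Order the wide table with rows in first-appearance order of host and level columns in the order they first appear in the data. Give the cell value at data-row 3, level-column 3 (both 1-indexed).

756

With rows in first-appearance order of host, row 3 is host=YQ3. level columns in first-appearance order: WARN, FATAL, DEBUG, ERROR; column 3 is DEBUG.
Long rows with host=YQ3, level=DEBUG: max(756, 177) = 756.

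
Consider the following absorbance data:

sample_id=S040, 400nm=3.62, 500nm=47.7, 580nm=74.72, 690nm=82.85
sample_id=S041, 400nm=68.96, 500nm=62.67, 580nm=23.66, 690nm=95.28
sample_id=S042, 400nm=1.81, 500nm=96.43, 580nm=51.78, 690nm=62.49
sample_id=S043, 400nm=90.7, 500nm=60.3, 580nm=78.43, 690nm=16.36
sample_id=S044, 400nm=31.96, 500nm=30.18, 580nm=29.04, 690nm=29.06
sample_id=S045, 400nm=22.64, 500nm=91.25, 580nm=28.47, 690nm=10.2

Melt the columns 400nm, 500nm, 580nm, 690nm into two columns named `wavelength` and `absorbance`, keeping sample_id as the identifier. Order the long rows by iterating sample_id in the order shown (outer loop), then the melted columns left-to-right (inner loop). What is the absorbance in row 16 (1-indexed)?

16.36

24 rows total (6 × 4). Row 16: index ⌊(16-1)/4⌋ = 3 into sample_id → S043; (16-1) mod 4 = 3 into the melted columns → 690nm.
So row 16 is (S043, 690nm, 16.36); absorbance = 16.36.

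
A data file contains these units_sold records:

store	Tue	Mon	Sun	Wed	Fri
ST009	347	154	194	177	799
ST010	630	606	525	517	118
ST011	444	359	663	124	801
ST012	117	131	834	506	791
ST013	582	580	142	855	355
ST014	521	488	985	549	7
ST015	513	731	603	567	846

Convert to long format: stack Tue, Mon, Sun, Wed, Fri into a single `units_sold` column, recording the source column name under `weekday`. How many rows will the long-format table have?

35

7 store values × 5 melted columns = 35 rows.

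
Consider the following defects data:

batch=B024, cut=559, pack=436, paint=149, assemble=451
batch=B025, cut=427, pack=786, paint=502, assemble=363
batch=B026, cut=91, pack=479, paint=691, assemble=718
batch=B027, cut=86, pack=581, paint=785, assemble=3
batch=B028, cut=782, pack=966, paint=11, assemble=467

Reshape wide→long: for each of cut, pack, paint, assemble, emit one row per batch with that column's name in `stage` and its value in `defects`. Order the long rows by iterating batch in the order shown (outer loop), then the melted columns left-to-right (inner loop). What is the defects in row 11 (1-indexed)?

691

20 rows total (5 × 4). Row 11: index ⌊(11-1)/4⌋ = 2 into batch → B026; (11-1) mod 4 = 2 into the melted columns → paint.
So row 11 is (B026, paint, 691); defects = 691.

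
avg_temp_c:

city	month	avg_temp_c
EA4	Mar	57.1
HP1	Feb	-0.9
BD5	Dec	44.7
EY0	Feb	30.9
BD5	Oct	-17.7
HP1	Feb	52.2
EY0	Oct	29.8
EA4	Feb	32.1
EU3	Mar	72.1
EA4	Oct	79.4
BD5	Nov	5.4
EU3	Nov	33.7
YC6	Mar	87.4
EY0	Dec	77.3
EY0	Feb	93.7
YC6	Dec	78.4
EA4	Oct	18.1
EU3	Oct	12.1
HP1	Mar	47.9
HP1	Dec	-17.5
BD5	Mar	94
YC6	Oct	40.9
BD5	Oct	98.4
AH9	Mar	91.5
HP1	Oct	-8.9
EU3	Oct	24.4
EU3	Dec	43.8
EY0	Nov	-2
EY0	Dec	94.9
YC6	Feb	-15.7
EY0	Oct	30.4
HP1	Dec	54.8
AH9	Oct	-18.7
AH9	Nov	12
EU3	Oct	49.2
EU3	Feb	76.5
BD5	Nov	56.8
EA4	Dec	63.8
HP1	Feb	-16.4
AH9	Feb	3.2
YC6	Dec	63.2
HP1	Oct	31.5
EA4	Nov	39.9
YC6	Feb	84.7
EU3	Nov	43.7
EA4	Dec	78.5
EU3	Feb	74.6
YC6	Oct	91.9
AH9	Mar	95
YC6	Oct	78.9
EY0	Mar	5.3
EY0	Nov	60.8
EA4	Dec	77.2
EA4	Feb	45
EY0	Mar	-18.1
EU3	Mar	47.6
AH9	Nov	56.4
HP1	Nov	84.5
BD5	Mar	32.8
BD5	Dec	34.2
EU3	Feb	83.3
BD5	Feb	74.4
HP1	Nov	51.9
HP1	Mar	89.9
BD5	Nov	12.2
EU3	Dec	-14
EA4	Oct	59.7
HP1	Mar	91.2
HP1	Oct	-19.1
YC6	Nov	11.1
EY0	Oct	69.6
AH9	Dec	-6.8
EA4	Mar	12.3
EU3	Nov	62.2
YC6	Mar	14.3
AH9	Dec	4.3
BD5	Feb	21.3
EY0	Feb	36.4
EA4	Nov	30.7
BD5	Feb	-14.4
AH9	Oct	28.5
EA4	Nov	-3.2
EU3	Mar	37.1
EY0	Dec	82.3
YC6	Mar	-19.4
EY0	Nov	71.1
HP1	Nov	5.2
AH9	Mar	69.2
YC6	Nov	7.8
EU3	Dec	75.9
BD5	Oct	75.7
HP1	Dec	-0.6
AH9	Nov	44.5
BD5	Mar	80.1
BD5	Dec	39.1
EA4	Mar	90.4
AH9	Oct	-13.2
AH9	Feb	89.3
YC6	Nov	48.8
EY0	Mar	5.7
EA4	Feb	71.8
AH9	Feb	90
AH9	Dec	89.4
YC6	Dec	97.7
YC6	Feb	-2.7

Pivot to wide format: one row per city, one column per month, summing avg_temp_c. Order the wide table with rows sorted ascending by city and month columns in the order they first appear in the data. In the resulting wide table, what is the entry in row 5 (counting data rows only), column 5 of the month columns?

129.9

With rows sorted ascending by city, row 5 is city=EY0. month columns in first-appearance order: Mar, Feb, Dec, Oct, Nov; column 5 is Nov.
Long rows with city=EY0, month=Nov: -2 + 60.8 + 71.1 = 129.9.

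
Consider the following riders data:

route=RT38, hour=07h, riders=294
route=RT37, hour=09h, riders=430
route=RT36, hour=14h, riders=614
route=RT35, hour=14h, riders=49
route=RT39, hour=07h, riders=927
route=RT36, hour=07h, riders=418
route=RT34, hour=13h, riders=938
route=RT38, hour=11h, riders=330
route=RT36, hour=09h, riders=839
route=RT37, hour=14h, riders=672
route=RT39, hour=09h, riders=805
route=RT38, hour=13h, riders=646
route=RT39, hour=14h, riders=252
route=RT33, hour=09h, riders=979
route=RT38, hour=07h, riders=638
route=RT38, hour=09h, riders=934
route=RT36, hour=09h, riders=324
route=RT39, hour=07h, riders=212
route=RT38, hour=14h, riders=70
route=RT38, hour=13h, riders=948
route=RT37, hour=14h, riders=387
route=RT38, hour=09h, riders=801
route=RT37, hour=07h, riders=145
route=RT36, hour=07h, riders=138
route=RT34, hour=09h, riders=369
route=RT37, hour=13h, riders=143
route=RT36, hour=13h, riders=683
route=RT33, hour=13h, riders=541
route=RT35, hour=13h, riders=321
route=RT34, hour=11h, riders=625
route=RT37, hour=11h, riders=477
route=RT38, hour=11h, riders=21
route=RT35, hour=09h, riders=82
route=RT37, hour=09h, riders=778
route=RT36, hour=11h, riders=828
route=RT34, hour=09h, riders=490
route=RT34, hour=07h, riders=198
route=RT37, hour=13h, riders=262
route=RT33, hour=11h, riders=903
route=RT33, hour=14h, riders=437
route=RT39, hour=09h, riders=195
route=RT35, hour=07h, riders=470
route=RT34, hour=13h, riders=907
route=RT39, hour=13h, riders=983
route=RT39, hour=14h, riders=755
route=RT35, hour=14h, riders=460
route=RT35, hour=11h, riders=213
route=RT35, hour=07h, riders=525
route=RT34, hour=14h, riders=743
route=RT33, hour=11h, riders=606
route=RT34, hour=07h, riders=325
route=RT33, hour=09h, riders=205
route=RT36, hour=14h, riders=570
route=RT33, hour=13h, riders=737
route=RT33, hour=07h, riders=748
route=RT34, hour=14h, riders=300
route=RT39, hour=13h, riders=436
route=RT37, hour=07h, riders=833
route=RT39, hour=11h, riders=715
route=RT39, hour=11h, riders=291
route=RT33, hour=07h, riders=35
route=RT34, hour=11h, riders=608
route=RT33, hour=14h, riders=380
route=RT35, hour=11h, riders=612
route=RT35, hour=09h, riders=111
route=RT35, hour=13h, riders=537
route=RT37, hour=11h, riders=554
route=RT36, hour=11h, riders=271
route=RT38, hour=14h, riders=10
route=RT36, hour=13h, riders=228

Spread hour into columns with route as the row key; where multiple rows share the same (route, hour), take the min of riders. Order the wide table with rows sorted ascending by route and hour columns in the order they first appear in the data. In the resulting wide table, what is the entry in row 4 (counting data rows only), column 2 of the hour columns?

324

With rows sorted ascending by route, row 4 is route=RT36. hour columns in first-appearance order: 07h, 09h, 14h, 13h, 11h; column 2 is 09h.
Long rows with route=RT36, hour=09h: min(839, 324) = 324.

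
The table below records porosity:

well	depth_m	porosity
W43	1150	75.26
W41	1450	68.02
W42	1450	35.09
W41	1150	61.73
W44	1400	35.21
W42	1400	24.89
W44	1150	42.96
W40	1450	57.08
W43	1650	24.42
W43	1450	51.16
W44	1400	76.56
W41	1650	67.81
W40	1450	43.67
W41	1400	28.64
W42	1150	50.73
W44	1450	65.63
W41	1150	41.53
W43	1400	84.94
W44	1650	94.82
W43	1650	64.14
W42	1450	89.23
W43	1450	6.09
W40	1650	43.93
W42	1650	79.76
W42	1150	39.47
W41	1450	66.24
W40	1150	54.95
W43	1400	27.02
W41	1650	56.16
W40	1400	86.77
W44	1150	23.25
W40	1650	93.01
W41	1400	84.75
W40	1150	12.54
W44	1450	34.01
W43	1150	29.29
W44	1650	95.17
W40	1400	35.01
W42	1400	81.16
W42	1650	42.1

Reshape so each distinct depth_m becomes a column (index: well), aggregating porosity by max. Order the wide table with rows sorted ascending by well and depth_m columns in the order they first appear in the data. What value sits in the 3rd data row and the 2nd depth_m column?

With rows sorted ascending by well, row 3 is well=W42. depth_m columns in first-appearance order: 1150, 1450, 1400, 1650; column 2 is 1450.
Long rows with well=W42, depth_m=1450: max(35.09, 89.23) = 89.23.

89.23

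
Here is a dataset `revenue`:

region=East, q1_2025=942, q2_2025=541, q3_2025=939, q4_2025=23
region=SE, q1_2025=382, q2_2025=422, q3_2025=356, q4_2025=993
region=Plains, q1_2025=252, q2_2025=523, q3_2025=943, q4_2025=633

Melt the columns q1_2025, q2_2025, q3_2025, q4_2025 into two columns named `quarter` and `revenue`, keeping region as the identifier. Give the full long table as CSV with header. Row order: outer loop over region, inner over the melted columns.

region,quarter,revenue
East,q1_2025,942
East,q2_2025,541
East,q3_2025,939
East,q4_2025,23
SE,q1_2025,382
SE,q2_2025,422
SE,q3_2025,356
SE,q4_2025,993
Plains,q1_2025,252
Plains,q2_2025,523
Plains,q3_2025,943
Plains,q4_2025,633

Each (region, column) pair becomes one row: 3 × 4 = 12 rows.
For example, (East, q1_2025) → revenue=942.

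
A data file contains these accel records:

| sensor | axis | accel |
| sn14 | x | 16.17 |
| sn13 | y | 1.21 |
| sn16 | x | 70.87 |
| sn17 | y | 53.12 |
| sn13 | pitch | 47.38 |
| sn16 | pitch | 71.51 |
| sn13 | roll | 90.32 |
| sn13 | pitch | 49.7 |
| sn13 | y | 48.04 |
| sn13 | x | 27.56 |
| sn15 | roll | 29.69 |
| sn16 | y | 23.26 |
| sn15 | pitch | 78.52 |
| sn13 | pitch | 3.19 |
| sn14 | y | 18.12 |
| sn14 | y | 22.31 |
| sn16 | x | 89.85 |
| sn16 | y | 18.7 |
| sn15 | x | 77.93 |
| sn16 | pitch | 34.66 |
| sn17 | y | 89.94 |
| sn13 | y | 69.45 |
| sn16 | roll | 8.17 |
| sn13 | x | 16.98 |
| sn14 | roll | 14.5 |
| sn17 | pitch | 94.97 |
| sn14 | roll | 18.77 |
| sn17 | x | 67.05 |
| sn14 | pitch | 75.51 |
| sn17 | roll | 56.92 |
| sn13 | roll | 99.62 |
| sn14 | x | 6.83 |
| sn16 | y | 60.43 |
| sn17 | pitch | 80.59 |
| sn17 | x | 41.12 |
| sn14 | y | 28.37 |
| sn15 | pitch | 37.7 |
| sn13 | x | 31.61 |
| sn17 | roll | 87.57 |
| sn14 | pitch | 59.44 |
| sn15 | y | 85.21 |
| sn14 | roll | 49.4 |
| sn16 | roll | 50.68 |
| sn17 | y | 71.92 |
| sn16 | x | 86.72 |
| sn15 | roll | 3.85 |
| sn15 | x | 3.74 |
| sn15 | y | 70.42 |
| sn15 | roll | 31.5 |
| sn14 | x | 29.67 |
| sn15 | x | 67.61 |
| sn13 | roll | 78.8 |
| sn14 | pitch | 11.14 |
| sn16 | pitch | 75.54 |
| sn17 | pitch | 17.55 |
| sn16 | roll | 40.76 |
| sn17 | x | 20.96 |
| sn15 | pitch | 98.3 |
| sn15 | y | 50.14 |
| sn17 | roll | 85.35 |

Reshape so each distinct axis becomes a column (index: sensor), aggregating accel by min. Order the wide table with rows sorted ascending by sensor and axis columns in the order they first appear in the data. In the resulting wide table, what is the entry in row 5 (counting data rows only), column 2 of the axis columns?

With rows sorted ascending by sensor, row 5 is sensor=sn17. axis columns in first-appearance order: x, y, pitch, roll; column 2 is y.
Long rows with sensor=sn17, axis=y: min(53.12, 89.94, 71.92) = 53.12.

53.12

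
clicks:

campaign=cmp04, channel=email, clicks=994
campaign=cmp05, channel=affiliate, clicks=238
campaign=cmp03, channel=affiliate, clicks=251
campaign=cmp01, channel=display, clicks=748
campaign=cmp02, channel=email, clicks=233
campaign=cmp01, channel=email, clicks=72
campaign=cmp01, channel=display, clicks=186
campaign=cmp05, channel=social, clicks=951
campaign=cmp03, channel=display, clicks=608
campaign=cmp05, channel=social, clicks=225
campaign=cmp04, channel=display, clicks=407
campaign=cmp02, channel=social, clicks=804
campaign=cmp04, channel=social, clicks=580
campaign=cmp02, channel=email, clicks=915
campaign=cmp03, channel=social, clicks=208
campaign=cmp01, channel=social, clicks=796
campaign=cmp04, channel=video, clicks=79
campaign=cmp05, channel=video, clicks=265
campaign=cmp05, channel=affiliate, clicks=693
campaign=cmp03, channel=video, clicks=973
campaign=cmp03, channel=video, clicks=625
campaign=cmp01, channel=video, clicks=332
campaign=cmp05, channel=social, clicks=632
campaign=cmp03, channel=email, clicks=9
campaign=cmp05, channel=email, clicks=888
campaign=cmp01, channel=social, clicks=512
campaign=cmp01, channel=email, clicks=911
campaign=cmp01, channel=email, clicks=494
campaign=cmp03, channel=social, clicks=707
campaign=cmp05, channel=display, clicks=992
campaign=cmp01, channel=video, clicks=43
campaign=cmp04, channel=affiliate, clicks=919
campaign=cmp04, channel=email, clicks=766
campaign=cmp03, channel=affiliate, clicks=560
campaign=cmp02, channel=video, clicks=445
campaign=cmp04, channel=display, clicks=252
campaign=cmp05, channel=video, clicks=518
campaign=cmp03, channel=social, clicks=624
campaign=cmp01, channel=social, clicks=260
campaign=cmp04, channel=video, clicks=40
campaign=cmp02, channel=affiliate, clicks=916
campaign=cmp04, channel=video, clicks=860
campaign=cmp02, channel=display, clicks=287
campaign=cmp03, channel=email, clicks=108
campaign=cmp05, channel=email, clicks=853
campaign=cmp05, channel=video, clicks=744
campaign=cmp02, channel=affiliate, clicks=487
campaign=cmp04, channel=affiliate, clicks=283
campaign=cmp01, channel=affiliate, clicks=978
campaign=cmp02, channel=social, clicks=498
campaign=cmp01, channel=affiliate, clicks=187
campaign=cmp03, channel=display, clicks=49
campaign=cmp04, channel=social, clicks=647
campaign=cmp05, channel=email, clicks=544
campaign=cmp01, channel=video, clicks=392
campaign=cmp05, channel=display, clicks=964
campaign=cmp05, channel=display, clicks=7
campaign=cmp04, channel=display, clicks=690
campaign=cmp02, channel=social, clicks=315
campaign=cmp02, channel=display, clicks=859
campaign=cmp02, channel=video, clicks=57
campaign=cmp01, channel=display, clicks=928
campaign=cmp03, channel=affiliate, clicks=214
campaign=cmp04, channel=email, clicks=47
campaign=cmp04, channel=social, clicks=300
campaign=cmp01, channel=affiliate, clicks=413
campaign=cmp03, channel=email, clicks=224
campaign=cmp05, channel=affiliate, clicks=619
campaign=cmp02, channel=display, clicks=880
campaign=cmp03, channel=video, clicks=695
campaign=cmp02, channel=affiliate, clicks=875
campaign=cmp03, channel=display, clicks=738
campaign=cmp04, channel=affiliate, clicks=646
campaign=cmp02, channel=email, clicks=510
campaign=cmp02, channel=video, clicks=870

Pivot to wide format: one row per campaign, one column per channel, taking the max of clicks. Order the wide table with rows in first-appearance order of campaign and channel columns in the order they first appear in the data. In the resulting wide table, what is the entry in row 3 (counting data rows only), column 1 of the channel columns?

224

With rows in first-appearance order of campaign, row 3 is campaign=cmp03. channel columns in first-appearance order: email, affiliate, display, social, video; column 1 is email.
Long rows with campaign=cmp03, channel=email: max(9, 108, 224) = 224.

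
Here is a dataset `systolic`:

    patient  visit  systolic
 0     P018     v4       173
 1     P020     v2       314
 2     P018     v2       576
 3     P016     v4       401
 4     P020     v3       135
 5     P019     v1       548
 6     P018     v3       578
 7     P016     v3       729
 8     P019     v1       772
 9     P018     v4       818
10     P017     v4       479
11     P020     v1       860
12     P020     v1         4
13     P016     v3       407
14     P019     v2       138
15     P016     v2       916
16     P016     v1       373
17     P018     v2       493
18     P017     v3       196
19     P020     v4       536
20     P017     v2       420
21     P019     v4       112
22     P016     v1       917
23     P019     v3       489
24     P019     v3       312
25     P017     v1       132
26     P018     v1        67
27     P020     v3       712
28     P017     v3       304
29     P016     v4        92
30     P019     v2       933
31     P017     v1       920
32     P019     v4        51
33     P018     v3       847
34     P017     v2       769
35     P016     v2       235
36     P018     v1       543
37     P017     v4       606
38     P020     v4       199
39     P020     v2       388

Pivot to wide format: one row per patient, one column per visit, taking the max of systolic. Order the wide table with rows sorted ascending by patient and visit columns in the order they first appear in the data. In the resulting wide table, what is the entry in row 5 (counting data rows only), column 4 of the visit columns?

With rows sorted ascending by patient, row 5 is patient=P020. visit columns in first-appearance order: v4, v2, v3, v1; column 4 is v1.
Long rows with patient=P020, visit=v1: max(860, 4) = 860.

860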